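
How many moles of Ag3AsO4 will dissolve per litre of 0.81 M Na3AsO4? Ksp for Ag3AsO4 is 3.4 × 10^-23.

1.2e-8 M

Ag3AsO4(s) ⇌ 3 Ag^+(aq) + AsO4^3-(aq)
Ksp = [Ag^+]^3[AsO4^3-]
If s mol/L dissolves here, [Ag^+] = 3s, [AsO4^3-] = 0.81 + s ≈ 0.81 (since AsO4^3- from Na3AsO4 dominates).
Ksp ≈ (3s)^3 × 0.81
s = 1.2 x 10^-8 M
Check: s = 1.2 x 10^-8 ≪ 0.81, so the approximation is valid.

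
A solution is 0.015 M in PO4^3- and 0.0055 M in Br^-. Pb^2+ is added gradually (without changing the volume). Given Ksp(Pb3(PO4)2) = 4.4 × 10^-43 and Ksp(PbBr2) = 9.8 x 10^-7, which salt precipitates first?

Pb3(PO4)2

Each salt begins to precipitate when Q = Ksp, i.e. when [Pb^2+] reaches its threshold.
For Pb3(PO4)2: 4.4 × 10^-43 = (0.015)^2 × [Pb^2+]^3  ⇒  [Pb^2+] = 1.3 × 10^-13 M.
For PbBr2: 9.8 x 10^-7 = (0.0055)^2 × [Pb^2+]  ⇒  [Pb^2+] = 3.2 × 10^-2 M.
The salt with the lower threshold [Pb^2+] precipitates first: Pb3(PO4)2.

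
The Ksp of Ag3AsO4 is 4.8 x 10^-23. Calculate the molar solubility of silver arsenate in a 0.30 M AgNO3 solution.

s ≈ 1.8 × 10^-21 M

Ag3AsO4(s) ⇌ 3 Ag^+(aq) + AsO4^3-(aq)
Ksp = [Ag^+]^3[AsO4^3-]
Let s = moles of Ag3AsO4 that dissolve per litre. [Ag^+] = 0.30 + 3s ≈ 0.30, [AsO4^3-] = s (Ksp is small, so little additional dissolves).
Ksp ≈ (0.30)^3 × s
s = 1.8 x 10^-21 M
Check: 3s = 5.3 × 10^-21 ≪ 0.30, so the approximation is valid.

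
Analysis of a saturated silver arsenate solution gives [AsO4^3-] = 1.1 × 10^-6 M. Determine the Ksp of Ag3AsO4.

Ag3AsO4(s) ⇌ 3 Ag^+ + AsO4^3-
Stoichiometry gives [Ag^+] = (3/1)[AsO4^3-] = 3.30 × 10^-6 M.
Ksp = [Ag^+]^3[AsO4^3-]
Ksp = (3.30 x 10^-6)^3 × 1.1 × 10^-6 = 4.0 x 10^-23

4.0 × 10^-23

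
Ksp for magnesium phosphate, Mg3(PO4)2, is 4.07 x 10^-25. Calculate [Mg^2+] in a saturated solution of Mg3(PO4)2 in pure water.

[Mg^2+] = 1.56e-5 M

Mg3(PO4)2(s) ⇌ 3 Mg^2+ + 2 PO4^3-
Ksp = [Mg^2+]^3[PO4^3-]^2
Let s = molar solubility. Then [Mg^2+] = 3s and [PO4^3-] = 2s.
So Ksp = (3s)^3 × (2s)^2 = 108s^5
s = (4.07 x 10^-25 / 108)^(1/5) = 5.191 × 10^-6 M
[Mg^2+] = 3s = 1.56 × 10^-5 M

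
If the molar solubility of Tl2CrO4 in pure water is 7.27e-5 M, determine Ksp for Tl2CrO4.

Tl2CrO4(s) ⇌ 2 Tl^+(aq) + CrO4^2-(aq)
With molar solubility s: [Tl^+] = 2s, [CrO4^2-] = s.
Ksp = [Tl^+]^2[CrO4^2-]
Substituting: Ksp = (2s)^2s = 4s^3
With s = 7.27 × 10^-5: Ksp = 1.54 × 10^-12

Ksp = 1.54 × 10^-12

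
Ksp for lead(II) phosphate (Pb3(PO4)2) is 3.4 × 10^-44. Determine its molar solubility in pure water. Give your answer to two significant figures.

Pb3(PO4)2(s) ⇌ 3 Pb^2+ + 2 PO4^3-
Ksp = [Pb^2+]^3[PO4^3-]^2
With molar solubility s: [Pb^2+] = 3s, [PO4^3-] = 2s.
Substituting: Ksp = (3s)^3(2s)^2 = 108s^5
Solving, s = (3.4 × 10^-44/108)^(1/5) = 7.9 × 10^-10 M

s = 7.9 × 10^-10 M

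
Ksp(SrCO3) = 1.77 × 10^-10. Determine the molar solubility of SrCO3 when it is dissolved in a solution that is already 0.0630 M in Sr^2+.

SrCO3(s) <=> Sr^2+(aq) + CO3^2-(aq)
Ksp = [Sr^2+][CO3^2-]
Let s = moles of SrCO3 that dissolve per litre. [Sr^2+] = 0.0630 + s ≈ 0.0630, [CO3^2-] = s (Ksp is small, so little additional dissolves).
Ksp ≈ 0.0630 × s
s = 2.81 x 10^-9 M
Check: s = 2.8 × 10^-9 ≪ 0.0630, so the approximation is valid.

s = 2.81 x 10^-9 M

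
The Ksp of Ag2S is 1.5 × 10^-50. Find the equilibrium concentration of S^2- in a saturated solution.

[S^2-] ≈ 1.6 x 10^-17 M

Ag2S(s) <=> 2 Ag^+(aq) + S^2-(aq)
Ksp = [Ag^+]^2[S^2-]
If s mol/L of Ag2S dissolves, [Ag^+] = 2s and [S^2-] = s.
So Ksp = (2s)^2 × s = 4s^3
Solving, s = (1.5 × 10^-50/4)^(1/3) = 1.55 × 10^-17 M
[S^2-] = s = 1.6 × 10^-17 M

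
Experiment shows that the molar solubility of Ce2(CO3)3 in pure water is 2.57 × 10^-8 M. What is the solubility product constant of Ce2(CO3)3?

Ksp ≈ 1.21 × 10^-36

Ce2(CO3)3(s) <=> 2 Ce^3+(aq) + 3 CO3^2-(aq)
For each mole of Ce2(CO3)3 that dissolves: [Ce^3+] = 2s, [CO3^2-] = 3s.
Ksp = [Ce^3+]^2[CO3^2-]^3
Substituting: Ksp = (2s)^2(3s)^3 = 108s^5
With s = 2.57 x 10^-8: Ksp = 1.21 x 10^-36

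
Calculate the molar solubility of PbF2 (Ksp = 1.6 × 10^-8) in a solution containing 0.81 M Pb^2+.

s ≈ 7.0 x 10^-5 M

PbF2(s) <=> Pb^2+(aq) + 2 F^-(aq)
Ksp = [Pb^2+][F^-]^2
Let s be the molar solubility in this solution. [Pb^2+] = 0.81 + s ≈ 0.81, [F^-] = 2s (common-ion effect: Pb^2+ is already 0.81 M).
Ksp ≈ 0.81 × (2s)^2
s = 7.0 x 10^-5 M
Check: s = 7.0 × 10^-5 ≪ 0.81, so the approximation is valid.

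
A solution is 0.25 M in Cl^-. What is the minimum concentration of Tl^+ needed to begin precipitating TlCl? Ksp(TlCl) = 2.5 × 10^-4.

[Tl^+] ≈ 1.0e-3 M

TlCl(s) ⇌ Tl^+ + Cl^-
Ksp = [Tl^+][Cl^-]
Precipitation begins when Q = Ksp. With [Cl^-] = 0.25 M:
2.5 × 10^-4 = (0.25) × [Tl^+]
[Tl^+] = (2.5 × 10^-4 / 2.5 × 10^-1) = 1.0 x 10^-3 M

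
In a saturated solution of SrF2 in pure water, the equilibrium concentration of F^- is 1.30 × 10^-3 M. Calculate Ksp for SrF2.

SrF2(s) <=> Sr^2+(aq) + 2 F^-(aq)
Stoichiometry gives [Sr^2+] = (1/2)[F^-] = 6.500 x 10^-4 M.
Ksp = [Sr^2+][F^-]^2
Ksp = 6.500 x 10^-4 × (1.30 x 10^-3)^2 = 1.10 × 10^-9

Ksp ≈ 1.10e-9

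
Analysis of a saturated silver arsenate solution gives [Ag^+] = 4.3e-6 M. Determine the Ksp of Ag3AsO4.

Ag3AsO4(s) ⇌ 3 Ag^+(aq) + AsO4^3-(aq)
Stoichiometry gives [AsO4^3-] = (1/3)[Ag^+] = 1.43 × 10^-6 M.
Ksp = [Ag^+]^3[AsO4^3-]
Ksp = (4.3 x 10^-6)^3 × 1.43 x 10^-6 = 1.1 × 10^-22

Ksp = 1.1e-22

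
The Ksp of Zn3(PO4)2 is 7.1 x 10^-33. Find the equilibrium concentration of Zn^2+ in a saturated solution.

Zn3(PO4)2(s) ⇌ 3 Zn^2+ + 2 PO4^3-
Ksp = [Zn^2+]^3[PO4^3-]^2
For each mole of Zn3(PO4)2 that dissolves: [Zn^2+] = 3s, [PO4^3-] = 2s.
So Ksp = (3s)^3 × (2s)^2 = 108s^5
Solving, s = (7.1 x 10^-33/108)^(1/5) = 1.46 × 10^-7 M
[Zn^2+] = 3s = 4.4 × 10^-7 M

4.4 × 10^-7 M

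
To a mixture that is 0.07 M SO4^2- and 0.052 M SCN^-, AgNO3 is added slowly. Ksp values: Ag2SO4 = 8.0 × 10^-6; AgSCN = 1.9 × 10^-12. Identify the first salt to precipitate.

AgSCN

Precipitation of each salt starts when its ion product equals its Ksp.
For Ag2SO4: 8.0 × 10^-6 = 0.07 × [Ag^+]^2  ⇒  [Ag^+] = 1.1 × 10^-2 M.
For AgSCN: 1.9 × 10^-12 = 0.052 × [Ag^+]  ⇒  [Ag^+] = 3.7 × 10^-11 M.
The salt with the lower threshold [Ag^+] precipitates first: AgSCN.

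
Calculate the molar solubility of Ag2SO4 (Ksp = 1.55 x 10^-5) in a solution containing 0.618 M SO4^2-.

s = 2.50 × 10^-3 M

Ag2SO4(s) ⇌ 2 Ag^+(aq) + SO4^2-(aq)
Ksp = [Ag^+]^2[SO4^2-]
Let s be the molar solubility in this solution. [Ag^+] = 2s, [SO4^2-] = 0.618 + s ≈ 0.618 (since the SO4^2- already present dominates).
Ksp ≈ (2s)^2 × 0.618
s = 2.50 × 10^-3 M
Check: s = 2.5 x 10^-3 ≪ 0.618, so the approximation is valid.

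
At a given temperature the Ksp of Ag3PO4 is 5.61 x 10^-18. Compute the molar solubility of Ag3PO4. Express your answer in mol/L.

Ag3PO4(s) ⇌ 3 Ag^+ + PO4^3-
Ksp = [Ag^+]^3[PO4^3-]
Let s = molar solubility. Then [Ag^+] = 3s and [PO4^3-] = s.
Substituting: Ksp = (3s)^3s = 27s^4
s^4 = 5.61 x 10^-18 / 27, so s = 2.14 x 10^-5 M

2.14e-5 M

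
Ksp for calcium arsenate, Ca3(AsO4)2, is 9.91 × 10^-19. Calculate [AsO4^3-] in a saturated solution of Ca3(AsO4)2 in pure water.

Ca3(AsO4)2(s) <=> 3 Ca^2+(aq) + 2 AsO4^3-(aq)
Ksp = [Ca^2+]^3[AsO4^3-]^2
Let s = molar solubility. Then [Ca^2+] = 3s and [AsO4^3-] = 2s.
Ksp = (3s)^3(2s)^2 = 108s^5
Solving, s = (9.91 × 10^-19/108)^(1/5) = 9.829 × 10^-5 M
[AsO4^3-] = 2s = 1.97 x 10^-4 M

[AsO4^3-] = 1.97 × 10^-4 M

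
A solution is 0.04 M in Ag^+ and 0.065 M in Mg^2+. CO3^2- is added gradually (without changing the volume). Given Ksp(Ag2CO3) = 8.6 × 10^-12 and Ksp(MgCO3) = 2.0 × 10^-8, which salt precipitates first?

Ag2CO3

Each salt begins to precipitate when Q = Ksp, i.e. when [CO3^2-] reaches its threshold.
For Ag2CO3: 8.6 × 10^-12 = (0.04)^2 × [CO3^2-]  ⇒  [CO3^2-] = 5.4 × 10^-9 M.
For MgCO3: 2.0 × 10^-8 = 0.065 × [CO3^2-]  ⇒  [CO3^2-] = 3.1 × 10^-7 M.
The salt with the lower threshold [CO3^2-] precipitates first: Ag2CO3.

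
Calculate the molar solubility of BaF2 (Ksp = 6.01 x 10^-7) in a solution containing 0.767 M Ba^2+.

4.43 x 10^-4 M

BaF2(s) ⇌ Ba^2+(aq) + 2 F^-(aq)
Ksp = [Ba^2+][F^-]^2
Let s be the molar solubility in this solution. [Ba^2+] = 0.767 + s ≈ 0.767, [F^-] = 2s (common-ion effect: Ba^2+ is already 0.767 M).
Ksp ≈ 0.767 × (2s)^2
s = 4.43 x 10^-4 M
Check: s = 4.4 × 10^-4 ≪ 0.767, so the approximation is valid.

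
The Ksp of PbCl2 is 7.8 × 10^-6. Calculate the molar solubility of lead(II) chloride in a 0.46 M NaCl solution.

3.7 x 10^-5 M

PbCl2(s) ⇌ Pb^2+(aq) + 2 Cl^-(aq)
Ksp = [Pb^2+][Cl^-]^2
Let s = moles of PbCl2 that dissolve per litre. [Pb^2+] = s, [Cl^-] = 0.46 + 2s ≈ 0.46 (since Cl^- from NaCl dominates).
Ksp ≈ s × (0.46)^2
s = 3.7 x 10^-5 M
Check: 2s = 7.4 x 10^-5 ≪ 0.46, so the approximation is valid.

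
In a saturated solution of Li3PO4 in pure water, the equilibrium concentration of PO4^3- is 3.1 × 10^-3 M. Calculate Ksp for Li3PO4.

Li3PO4(s) ⇌ 3 Li^+(aq) + PO4^3-(aq)
Stoichiometry gives [Li^+] = (3/1)[PO4^3-] = 9.30 × 10^-3 M.
Ksp = [Li^+]^3[PO4^3-]
Ksp = (9.30 x 10^-3)^3 × 3.1 × 10^-3 = 2.5 × 10^-9

Ksp ≈ 2.5 × 10^-9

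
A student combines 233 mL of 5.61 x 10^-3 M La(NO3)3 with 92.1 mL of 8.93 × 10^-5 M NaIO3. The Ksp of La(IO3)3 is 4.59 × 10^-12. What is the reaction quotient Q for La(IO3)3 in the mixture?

Q ≈ 6.51 x 10^-17

Total volume = 233 + 92.1 = 325.1 mL.
[La^3+] = 5.61 × 10^-3 × (233/325.1) = 4.021 x 10^-3 M
[IO3^-] = 8.93 × 10^-5 × (92.1/325.1) = 2.530 x 10^-5 M
La(IO3)3(s) ⇌ La^3+ + 3 IO3^-, so Q = [La^3+][IO3^-]^3
Q = (4.021 x 10^-3)(2.530 × 10^-5)^3 = 6.51 × 10^-17
Q < Ksp, so no precipitate of La(IO3)3 forms.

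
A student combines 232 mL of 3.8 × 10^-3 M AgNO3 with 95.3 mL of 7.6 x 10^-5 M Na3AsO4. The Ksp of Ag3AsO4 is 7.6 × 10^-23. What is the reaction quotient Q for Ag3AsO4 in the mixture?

Total volume = 232 + 95.3 = 327.3 mL.
[Ag^+] = 3.8 × 10^-3 × (232/327.3) = 2.69 × 10^-3 M
[AsO4^3-] = 7.6 × 10^-5 × (95.3/327.3) = 2.21 x 10^-5 M
Ag3AsO4(s) <=> 3 Ag^+ + AsO4^3-, so Q = [Ag^+]^3[AsO4^3-]
Q = (2.69 x 10^-3)^3(2.21 × 10^-5) = 4.3 × 10^-13
Q > Ksp, so Ag3AsO4 will precipitate.

Q ≈ 4.3e-13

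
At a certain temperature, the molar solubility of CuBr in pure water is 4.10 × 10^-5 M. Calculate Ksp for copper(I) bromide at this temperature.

CuBr(s) ⇌ Cu^+(aq) + Br^-(aq)
Let s = molar solubility. Then [Cu^+] = s and [Br^-] = s.
Ksp = [Cu^+][Br^-]
Ksp = s^2
Ksp = (4.10 × 10^-5)^2 = 1.68 × 10^-9

Ksp ≈ 1.68 × 10^-9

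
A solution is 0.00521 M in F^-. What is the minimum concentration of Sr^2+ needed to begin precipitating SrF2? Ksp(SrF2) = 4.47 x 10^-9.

[Sr^2+] ≈ 1.65e-4 M

SrF2(s) ⇌ Sr^2+ + 2 F^-
Ksp = [Sr^2+][F^-]^2
Precipitation begins when Q = Ksp. With [F^-] = 0.00521 M:
4.47 x 10^-9 = (0.00521)^2 × [Sr^2+]
[Sr^2+] = (4.47 x 10^-9 / 2.714 x 10^-5) = 1.65 × 10^-4 M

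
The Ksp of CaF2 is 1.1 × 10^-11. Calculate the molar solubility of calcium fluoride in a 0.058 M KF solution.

s = 3.3 × 10^-9 M

CaF2(s) <=> Ca^2+(aq) + 2 F^-(aq)
Ksp = [Ca^2+][F^-]^2
If s mol/L dissolves here, [Ca^2+] = s, [F^-] = 0.058 + 2s ≈ 0.058 (Ksp is small, so little additional dissolves).
Ksp ≈ s × (0.058)^2
s = 3.3 × 10^-9 M
Check: 2s = 6.5 × 10^-9 ≪ 0.058, so the approximation is valid.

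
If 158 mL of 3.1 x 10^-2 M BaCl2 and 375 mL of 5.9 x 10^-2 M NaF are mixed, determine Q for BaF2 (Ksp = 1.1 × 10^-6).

Q ≈ 1.6 × 10^-5

Total volume = 158 + 375 = 533 mL.
[Ba^2+] = 3.1 × 10^-2 × (158/533) = 9.19 × 10^-3 M
[F^-] = 5.9 × 10^-2 × (375/533) = 4.15 × 10^-2 M
BaF2(s) ⇌ Ba^2+(aq) + 2 F^-(aq), so Q = [Ba^2+][F^-]^2
Q = (9.19 x 10^-3)(4.15 x 10^-2)^2 = 1.6 × 10^-5
Q > Ksp, so BaF2 will precipitate.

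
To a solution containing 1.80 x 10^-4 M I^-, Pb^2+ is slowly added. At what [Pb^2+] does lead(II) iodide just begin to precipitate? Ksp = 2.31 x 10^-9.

[Pb^2+] = 7.13 x 10^-2 M

PbI2(s) ⇌ Pb^2+ + 2 I^-
Ksp = [Pb^2+][I^-]^2
Precipitation begins when Q = Ksp. With [I^-] = 1.80 x 10^-4 M:
2.31 x 10^-9 = (1.80 x 10^-4)^2 × [Pb^2+]
[Pb^2+] = (2.31 x 10^-9 / 3.240 x 10^-8) = 7.13 × 10^-2 M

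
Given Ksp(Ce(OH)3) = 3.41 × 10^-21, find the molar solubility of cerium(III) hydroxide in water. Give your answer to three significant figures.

3.35 x 10^-6 M

Ce(OH)3(s) ⇌ Ce^3+ + 3 OH^-
Ksp = [Ce^3+][OH^-]^3
If s mol/L of Ce(OH)3 dissolves, [Ce^3+] = s and [OH^-] = 3s.
So Ksp = s × (3s)^3 = 27s^4
s = (3.41 × 10^-21 / 27)^(1/4) = 3.35 x 10^-6 M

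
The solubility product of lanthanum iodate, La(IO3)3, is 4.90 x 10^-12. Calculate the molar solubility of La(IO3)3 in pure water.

6.53 x 10^-4 M

La(IO3)3(s) <=> La^3+ + 3 IO3^-
Ksp = [La^3+][IO3^-]^3
For each mole of La(IO3)3 that dissolves: [La^3+] = s, [IO3^-] = 3s.
Ksp = s(3s)^3 = 27s^4
Solving, s = (4.90 x 10^-12/27)^(1/4) = 6.53 x 10^-4 M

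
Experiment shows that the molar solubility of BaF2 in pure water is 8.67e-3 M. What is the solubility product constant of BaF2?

BaF2(s) <=> Ba^2+ + 2 F^-
With molar solubility s: [Ba^2+] = s, [F^-] = 2s.
Ksp = [Ba^2+][F^-]^2
Ksp = s(2s)^2 = 4s^3
With s = 8.67 × 10^-3: Ksp = 2.61 × 10^-6

2.61 x 10^-6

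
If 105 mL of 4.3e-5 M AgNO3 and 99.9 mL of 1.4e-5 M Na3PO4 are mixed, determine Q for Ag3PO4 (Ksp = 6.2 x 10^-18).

Q ≈ 7.3e-20

Total volume = 105 + 99.9 = 204.9 mL.
[Ag^+] = 4.3 × 10^-5 × (105/204.9) = 2.20 × 10^-5 M
[PO4^3-] = 1.4 × 10^-5 × (99.9/204.9) = 6.83 × 10^-6 M
Ag3PO4(s) <=> 3 Ag^+(aq) + PO4^3-(aq), so Q = [Ag^+]^3[PO4^3-]
Q = (2.20 × 10^-5)^3(6.83 x 10^-6) = 7.3 x 10^-20
Q < Ksp, so no precipitate of Ag3PO4 forms.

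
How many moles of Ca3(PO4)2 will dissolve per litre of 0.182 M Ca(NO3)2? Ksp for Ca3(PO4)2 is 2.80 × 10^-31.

s ≈ 3.41 × 10^-15 M

Ca3(PO4)2(s) ⇌ 3 Ca^2+(aq) + 2 PO4^3-(aq)
Ksp = [Ca^2+]^3[PO4^3-]^2
If s mol/L dissolves here, [Ca^2+] = 0.182 + 3s ≈ 0.182, [PO4^3-] = 2s (common-ion effect: Ca^2+ is already 0.182 M).
Ksp ≈ (0.182)^3 × (2s)^2
s = 3.41 x 10^-15 M
Check: 3s = 1.0 x 10^-14 ≪ 0.182, so the approximation is valid.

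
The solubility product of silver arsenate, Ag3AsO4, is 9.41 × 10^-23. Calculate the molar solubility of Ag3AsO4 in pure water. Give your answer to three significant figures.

Ag3AsO4(s) <=> 3 Ag^+ + AsO4^3-
Ksp = [Ag^+]^3[AsO4^3-]
Let s = molar solubility. Then [Ag^+] = 3s and [AsO4^3-] = s.
So Ksp = (3s)^3 × s = 27s^4
s^4 = 9.41 × 10^-23 / 27, so s = 1.37 × 10^-6 M

s = 1.37e-6 M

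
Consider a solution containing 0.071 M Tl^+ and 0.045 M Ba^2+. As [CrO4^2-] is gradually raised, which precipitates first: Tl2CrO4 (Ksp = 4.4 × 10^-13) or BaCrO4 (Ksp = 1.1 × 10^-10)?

Precipitation of each salt starts when its ion product equals its Ksp.
For Tl2CrO4: 4.4 × 10^-13 = (0.071)^2 × [CrO4^2-]  ⇒  [CrO4^2-] = 8.7 × 10^-11 M.
For BaCrO4: 1.1 × 10^-10 = 0.045 × [CrO4^2-]  ⇒  [CrO4^2-] = 2.4 × 10^-9 M.
The salt with the lower threshold [CrO4^2-] precipitates first: Tl2CrO4.

Tl2CrO4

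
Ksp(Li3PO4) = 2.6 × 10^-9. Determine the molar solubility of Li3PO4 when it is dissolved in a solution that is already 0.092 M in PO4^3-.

Li3PO4(s) ⇌ 3 Li^+ + PO4^3-
Ksp = [Li^+]^3[PO4^3-]
Let s = moles of Li3PO4 that dissolve per litre. [Li^+] = 3s, [PO4^3-] = 0.092 + s ≈ 0.092 (Ksp is small, so little additional dissolves).
Ksp ≈ (3s)^3 × 0.092
s = 1.0 × 10^-3 M
Check: s = 1.0 × 10^-3 ≪ 0.092, so the approximation is valid.

s ≈ 1.0 × 10^-3 M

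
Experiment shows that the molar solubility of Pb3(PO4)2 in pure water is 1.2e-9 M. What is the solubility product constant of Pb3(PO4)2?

Ksp ≈ 2.7e-43

Pb3(PO4)2(s) ⇌ 3 Pb^2+(aq) + 2 PO4^3-(aq)
For each mole of Pb3(PO4)2 that dissolves: [Pb^2+] = 3s, [PO4^3-] = 2s.
Ksp = [Pb^2+]^3[PO4^3-]^2
So Ksp = (3s)^3 × (2s)^2 = 108s^5
With s = 1.2 × 10^-9: Ksp = 2.7 × 10^-43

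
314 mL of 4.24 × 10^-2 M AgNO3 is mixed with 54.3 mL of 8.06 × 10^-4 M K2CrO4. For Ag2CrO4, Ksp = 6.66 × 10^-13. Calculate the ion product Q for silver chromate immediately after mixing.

Q ≈ 1.55 x 10^-7

Total volume = 314 + 54.3 = 368.3 mL.
[Ag^+] = 4.24 x 10^-2 × (314/368.3) = 3.615 x 10^-2 M
[CrO4^2-] = 8.06 × 10^-4 × (54.3/368.3) = 1.188 × 10^-4 M
Ag2CrO4(s) ⇌ 2 Ag^+ + CrO4^2-, so Q = [Ag^+]^2[CrO4^2-]
Q = (3.615 × 10^-2)^2(1.188 × 10^-4) = 1.55 × 10^-7
Q > Ksp, so Ag2CrO4 will precipitate.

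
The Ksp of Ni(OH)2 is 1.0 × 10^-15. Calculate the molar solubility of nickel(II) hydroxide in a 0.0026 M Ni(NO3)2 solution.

3.1e-7 M

Ni(OH)2(s) <=> Ni^2+(aq) + 2 OH^-(aq)
Ksp = [Ni^2+][OH^-]^2
Let s = moles of Ni(OH)2 that dissolve per litre. [Ni^2+] = 0.0026 + s ≈ 0.0026, [OH^-] = 2s (common-ion effect: Ni^2+ is already 0.0026 M).
Ksp ≈ 0.0026 × (2s)^2
s = 3.1 x 10^-7 M
Check: s = 3.1 x 10^-7 ≪ 0.0026, so the approximation is valid.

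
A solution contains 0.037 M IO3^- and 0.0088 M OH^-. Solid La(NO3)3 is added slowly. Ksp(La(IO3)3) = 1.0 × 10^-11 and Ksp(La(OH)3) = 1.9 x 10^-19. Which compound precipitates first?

Precipitation of each salt starts when its ion product equals its Ksp.
For La(IO3)3: 1.0 × 10^-11 = (0.037)^3 × [La^3+]  ⇒  [La^3+] = 2.0 x 10^-7 M.
For La(OH)3: 1.9 x 10^-19 = (0.0088)^3 × [La^3+]  ⇒  [La^3+] = 2.8 × 10^-13 M.
The salt with the lower threshold [La^3+] precipitates first: La(OH)3.

La(OH)3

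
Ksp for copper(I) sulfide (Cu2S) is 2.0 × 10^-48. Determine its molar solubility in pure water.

s ≈ 7.9e-17 M

Cu2S(s) ⇌ 2 Cu^+(aq) + S^2-(aq)
Ksp = [Cu^+]^2[S^2-]
With molar solubility s: [Cu^+] = 2s, [S^2-] = s.
So Ksp = (2s)^2 × s = 4s^3
s = (2.0 × 10^-48 / 4)^(1/3) = 7.9 × 10^-17 M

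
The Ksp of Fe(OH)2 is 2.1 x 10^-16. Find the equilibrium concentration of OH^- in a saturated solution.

Fe(OH)2(s) ⇌ Fe^2+(aq) + 2 OH^-(aq)
Ksp = [Fe^2+][OH^-]^2
With molar solubility s: [Fe^2+] = s, [OH^-] = 2s.
So Ksp = s × (2s)^2 = 4s^3
s = (2.1 x 10^-16 / 4)^(1/3) = 3.74 × 10^-6 M
[OH^-] = 2s = 7.5 × 10^-6 M

7.5 × 10^-6 M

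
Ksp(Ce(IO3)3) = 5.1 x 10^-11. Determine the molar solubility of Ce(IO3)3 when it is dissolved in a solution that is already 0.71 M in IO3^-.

Ce(IO3)3(s) ⇌ Ce^3+(aq) + 3 IO3^-(aq)
Ksp = [Ce^3+][IO3^-]^3
Let s be the molar solubility in this solution. [Ce^3+] = s, [IO3^-] = 0.71 + 3s ≈ 0.71 (common-ion effect: IO3^- is already 0.71 M).
Ksp ≈ s × (0.71)^3
s = 1.4 × 10^-10 M
Check: 3s = 4.3 × 10^-10 ≪ 0.71, so the approximation is valid.

s = 1.4e-10 M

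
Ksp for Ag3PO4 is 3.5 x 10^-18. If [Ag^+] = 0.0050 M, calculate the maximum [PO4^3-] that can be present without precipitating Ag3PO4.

Ag3PO4(s) <=> 3 Ag^+(aq) + PO4^3-(aq)
Ksp = [Ag^+]^3[PO4^3-]
Precipitation begins when Q = Ksp. With [Ag^+] = 0.0050 M:
3.5 x 10^-18 = (0.0050)^3 × [PO4^3-]
[PO4^3-] = (3.5 x 10^-18 / 1.25 × 10^-7) = 2.8 × 10^-11 M

2.8 x 10^-11 M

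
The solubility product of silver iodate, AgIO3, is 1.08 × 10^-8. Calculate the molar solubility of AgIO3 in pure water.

AgIO3(s) <=> Ag^+(aq) + IO3^-(aq)
Ksp = [Ag^+][IO3^-]
Let s = molar solubility. Then [Ag^+] = s and [IO3^-] = s.
Ksp = s × s = s^2
s = (1.08 × 10^-8)^(1/2) = 1.04 × 10^-4 M

1.04e-4 M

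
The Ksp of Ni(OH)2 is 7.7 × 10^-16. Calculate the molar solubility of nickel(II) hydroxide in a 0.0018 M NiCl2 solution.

s = 3.3 × 10^-7 M

Ni(OH)2(s) ⇌ Ni^2+ + 2 OH^-
Ksp = [Ni^2+][OH^-]^2
Let s = moles of Ni(OH)2 that dissolve per litre. [Ni^2+] = 0.0018 + s ≈ 0.0018, [OH^-] = 2s (since Ni^2+ from NiCl2 dominates).
Ksp ≈ 0.0018 × (2s)^2
s = 3.3 × 10^-7 M
Check: s = 3.3 × 10^-7 ≪ 0.0018, so the approximation is valid.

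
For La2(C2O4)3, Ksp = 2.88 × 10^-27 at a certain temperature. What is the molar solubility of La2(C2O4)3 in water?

La2(C2O4)3(s) ⇌ 2 La^3+(aq) + 3 C2O4^2-(aq)
Ksp = [La^3+]^2[C2O4^2-]^3
For each mole of La2(C2O4)3 that dissolves: [La^3+] = 2s, [C2O4^2-] = 3s.
So Ksp = (2s)^2 × (3s)^3 = 108s^5
s = (2.88 × 10^-27 / 108)^(1/5) = 1.93 × 10^-6 M

1.93 x 10^-6 M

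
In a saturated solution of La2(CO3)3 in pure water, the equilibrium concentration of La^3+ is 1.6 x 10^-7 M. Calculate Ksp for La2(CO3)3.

3.5 x 10^-34

La2(CO3)3(s) ⇌ 2 La^3+ + 3 CO3^2-
Stoichiometry gives [CO3^2-] = (3/2)[La^3+] = 2.40 × 10^-7 M.
Ksp = [La^3+]^2[CO3^2-]^3
Ksp = (1.6 × 10^-7)^2 × (2.40 × 10^-7)^3 = 3.5 × 10^-34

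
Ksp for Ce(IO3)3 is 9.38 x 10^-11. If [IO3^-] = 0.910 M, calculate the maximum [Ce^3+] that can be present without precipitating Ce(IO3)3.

Ce(IO3)3(s) <=> Ce^3+ + 3 IO3^-
Ksp = [Ce^3+][IO3^-]^3
Precipitation begins when Q = Ksp. With [IO3^-] = 0.910 M:
9.38 x 10^-11 = (0.910)^3 × [Ce^3+]
[Ce^3+] = (9.38 x 10^-11 / 7.536 × 10^-1) = 1.24 x 10^-10 M

[Ce^3+] ≈ 1.24 x 10^-10 M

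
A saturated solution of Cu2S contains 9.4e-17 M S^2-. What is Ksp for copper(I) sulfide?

Cu2S(s) ⇌ 2 Cu^+(aq) + S^2-(aq)
Stoichiometry gives [Cu^+] = (2/1)[S^2-] = 1.88 × 10^-16 M.
Ksp = [Cu^+]^2[S^2-]
Ksp = (1.88 × 10^-16)^2 × 9.4 × 10^-17 = 3.3 x 10^-48

3.3 × 10^-48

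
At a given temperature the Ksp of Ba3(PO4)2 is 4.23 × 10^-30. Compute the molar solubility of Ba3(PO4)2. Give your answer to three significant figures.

Ba3(PO4)2(s) <=> 3 Ba^2+ + 2 PO4^3-
Ksp = [Ba^2+]^3[PO4^3-]^2
If s mol/L of Ba3(PO4)2 dissolves, [Ba^2+] = 3s and [PO4^3-] = 2s.
So Ksp = (3s)^3 × (2s)^2 = 108s^5
s^5 = 4.23 × 10^-30 / 108, so s = 5.23 x 10^-7 M

s ≈ 5.23 x 10^-7 M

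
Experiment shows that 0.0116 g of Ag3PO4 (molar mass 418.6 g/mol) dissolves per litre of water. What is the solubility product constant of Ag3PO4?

Ksp ≈ 1.59 x 10^-17

Molar solubility s = (1.16 × 10^-2 g/L) / (418.6 g/mol) = 2.771 × 10^-5 M.
Ag3PO4(s) <=> 3 Ag^+(aq) + PO4^3-(aq)
If s mol/L of Ag3PO4 dissolves, [Ag^+] = 3s and [PO4^3-] = s.
Ksp = [Ag^+]^3[PO4^3-]
Ksp = (3s)^3s = 27s^4
Ksp = 27 × (2.771 x 10^-5)^4 = 1.59 x 10^-17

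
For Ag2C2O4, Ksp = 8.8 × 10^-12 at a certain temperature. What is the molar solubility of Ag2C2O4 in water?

s ≈ 1.3 × 10^-4 M

Ag2C2O4(s) <=> 2 Ag^+ + C2O4^2-
Ksp = [Ag^+]^2[C2O4^2-]
If s mol/L of Ag2C2O4 dissolves, [Ag^+] = 2s and [C2O4^2-] = s.
So Ksp = (2s)^2 × s = 4s^3
s = (8.8 × 10^-12 / 4)^(1/3) = 1.3 x 10^-4 M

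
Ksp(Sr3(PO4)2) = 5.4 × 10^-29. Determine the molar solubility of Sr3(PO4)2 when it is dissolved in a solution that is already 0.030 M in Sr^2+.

Sr3(PO4)2(s) <=> 3 Sr^2+ + 2 PO4^3-
Ksp = [Sr^2+]^3[PO4^3-]^2
If s mol/L dissolves here, [Sr^2+] = 0.030 + 3s ≈ 0.030, [PO4^3-] = 2s (Ksp is small, so little additional dissolves).
Ksp ≈ (0.030)^3 × (2s)^2
s = 7.1 × 10^-13 M
Check: 3s = 2.1 × 10^-12 ≪ 0.030, so the approximation is valid.

s ≈ 7.1e-13 M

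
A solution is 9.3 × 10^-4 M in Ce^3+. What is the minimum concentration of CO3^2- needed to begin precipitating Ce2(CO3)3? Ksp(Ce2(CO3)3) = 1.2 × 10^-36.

Ce2(CO3)3(s) ⇌ 2 Ce^3+(aq) + 3 CO3^2-(aq)
Ksp = [Ce^3+]^2[CO3^2-]^3
Precipitation begins when Q = Ksp. With [Ce^3+] = 9.3 × 10^-4 M:
1.2 × 10^-36 = (9.3 × 10^-4)^2 × [CO3^2-]^3
[CO3^2-] = (1.2 × 10^-36 / 8.65 × 10^-7)^(1/3) = 1.1 x 10^-10 M

[CO3^2-] = 1.1 × 10^-10 M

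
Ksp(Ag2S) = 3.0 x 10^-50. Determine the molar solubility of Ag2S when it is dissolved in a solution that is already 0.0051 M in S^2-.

Ag2S(s) <=> 2 Ag^+ + S^2-
Ksp = [Ag^+]^2[S^2-]
If s mol/L dissolves here, [Ag^+] = 2s, [S^2-] = 0.0051 + s ≈ 0.0051 (common-ion effect: S^2- is already 0.0051 M).
Ksp ≈ (2s)^2 × 0.0051
s = 1.2 × 10^-24 M
Check: s = 1.2 × 10^-24 ≪ 0.0051, so the approximation is valid.

s ≈ 1.2e-24 M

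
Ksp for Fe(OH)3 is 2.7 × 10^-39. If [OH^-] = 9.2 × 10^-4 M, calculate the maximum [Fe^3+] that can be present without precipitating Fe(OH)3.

Fe(OH)3(s) <=> Fe^3+(aq) + 3 OH^-(aq)
Ksp = [Fe^3+][OH^-]^3
Precipitation begins when Q = Ksp. With [OH^-] = 9.2 × 10^-4 M:
2.7 × 10^-39 = (9.2 × 10^-4)^3 × [Fe^3+]
[Fe^3+] = (2.7 × 10^-39 / 7.79 x 10^-10) = 3.5 x 10^-30 M

[Fe^3+] = 3.5 × 10^-30 M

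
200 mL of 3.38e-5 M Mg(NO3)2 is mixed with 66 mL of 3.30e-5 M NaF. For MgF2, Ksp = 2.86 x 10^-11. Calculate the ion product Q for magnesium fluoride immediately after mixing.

Total volume = 200 + 66 = 266 mL.
[Mg^2+] = 3.38 × 10^-5 × (200/266) = 2.541 × 10^-5 M
[F^-] = 3.30 × 10^-5 × (66/266) = 8.188 × 10^-6 M
MgF2(s) ⇌ Mg^2+(aq) + 2 F^-(aq), so Q = [Mg^2+][F^-]^2
Q = (2.541 x 10^-5)(8.188 × 10^-6)^2 = 1.70 x 10^-15
Q < Ksp, so no precipitate of MgF2 forms.

Q = 1.70e-15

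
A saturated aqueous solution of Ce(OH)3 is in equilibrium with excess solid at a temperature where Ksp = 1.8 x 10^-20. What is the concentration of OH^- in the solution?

Ce(OH)3(s) <=> Ce^3+ + 3 OH^-
Ksp = [Ce^3+][OH^-]^3
Let s = molar solubility. Then [Ce^3+] = s and [OH^-] = 3s.
Substituting: Ksp = s(3s)^3 = 27s^4
s^4 = 1.8 x 10^-20 / 27, so s = 5.08 × 10^-6 M
[OH^-] = 3s = 1.5 × 10^-5 M

[OH^-] = 1.5 × 10^-5 M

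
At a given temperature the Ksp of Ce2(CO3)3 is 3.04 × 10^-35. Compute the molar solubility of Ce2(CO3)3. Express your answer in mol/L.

Ce2(CO3)3(s) ⇌ 2 Ce^3+ + 3 CO3^2-
Ksp = [Ce^3+]^2[CO3^2-]^3
With molar solubility s: [Ce^3+] = 2s, [CO3^2-] = 3s.
Substituting: Ksp = (2s)^2(3s)^3 = 108s^5
s^5 = 3.04 × 10^-35 / 108, so s = 4.90 x 10^-8 M

s ≈ 4.90 x 10^-8 M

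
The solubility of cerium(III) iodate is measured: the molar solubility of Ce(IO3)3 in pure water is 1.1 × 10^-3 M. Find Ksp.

4.0 × 10^-11

Ce(IO3)3(s) ⇌ Ce^3+(aq) + 3 IO3^-(aq)
For each mole of Ce(IO3)3 that dissolves: [Ce^3+] = s, [IO3^-] = 3s.
Ksp = [Ce^3+][IO3^-]^3
So Ksp = s × (3s)^3 = 27s^4
With s = 1.1 × 10^-3: Ksp = 4.0 × 10^-11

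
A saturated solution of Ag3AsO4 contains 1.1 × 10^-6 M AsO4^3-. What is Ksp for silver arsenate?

Ag3AsO4(s) <=> 3 Ag^+(aq) + AsO4^3-(aq)
Stoichiometry gives [Ag^+] = (3/1)[AsO4^3-] = 3.30 × 10^-6 M.
Ksp = [Ag^+]^3[AsO4^3-]
Ksp = (3.30 × 10^-6)^3 × 1.1 × 10^-6 = 4.0 x 10^-23

Ksp ≈ 4.0 × 10^-23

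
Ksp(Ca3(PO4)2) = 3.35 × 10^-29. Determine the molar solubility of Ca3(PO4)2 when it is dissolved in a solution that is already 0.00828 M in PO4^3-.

s ≈ 2.63 × 10^-9 M

Ca3(PO4)2(s) ⇌ 3 Ca^2+(aq) + 2 PO4^3-(aq)
Ksp = [Ca^2+]^3[PO4^3-]^2
If s mol/L dissolves here, [Ca^2+] = 3s, [PO4^3-] = 0.00828 + 2s ≈ 0.00828 (Ksp is small, so little additional dissolves).
Ksp ≈ (3s)^3 × (0.00828)^2
s = 2.63 × 10^-9 M
Check: 2s = 5.3 × 10^-9 ≪ 0.00828, so the approximation is valid.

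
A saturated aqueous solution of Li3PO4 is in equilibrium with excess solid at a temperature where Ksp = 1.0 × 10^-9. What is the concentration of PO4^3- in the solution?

[PO4^3-] = 2.5e-3 M

Li3PO4(s) ⇌ 3 Li^+ + PO4^3-
Ksp = [Li^+]^3[PO4^3-]
Let s = molar solubility. Then [Li^+] = 3s and [PO4^3-] = s.
Substituting: Ksp = (3s)^3s = 27s^4
s = (1.0 × 10^-9 / 27)^(1/4) = 2.47 × 10^-3 M
[PO4^3-] = s = 2.5 × 10^-3 M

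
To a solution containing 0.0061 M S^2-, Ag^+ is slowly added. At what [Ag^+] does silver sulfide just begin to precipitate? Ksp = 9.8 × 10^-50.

Ag2S(s) <=> 2 Ag^+(aq) + S^2-(aq)
Ksp = [Ag^+]^2[S^2-]
Precipitation begins when Q = Ksp. With [S^2-] = 0.0061 M:
9.8 × 10^-50 = (0.0061) × [Ag^+]^2
[Ag^+] = (9.8 × 10^-50 / 6.1 × 10^-3)^(1/2) = 4.0 x 10^-24 M

[Ag^+] ≈ 4.0 × 10^-24 M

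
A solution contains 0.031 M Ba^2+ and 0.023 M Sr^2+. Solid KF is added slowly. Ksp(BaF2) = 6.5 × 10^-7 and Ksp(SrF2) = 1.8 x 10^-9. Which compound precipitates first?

SrF2

Precipitation of each salt starts when its ion product equals its Ksp.
For BaF2: 6.5 × 10^-7 = 0.031 × [F^-]^2  ⇒  [F^-] = 4.6 × 10^-3 M.
For SrF2: 1.8 x 10^-9 = 0.023 × [F^-]^2  ⇒  [F^-] = 2.8 × 10^-4 M.
The salt with the lower threshold [F^-] precipitates first: SrF2.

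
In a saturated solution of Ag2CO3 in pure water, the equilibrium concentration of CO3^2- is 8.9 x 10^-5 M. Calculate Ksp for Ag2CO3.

Ksp = 2.8 × 10^-12

Ag2CO3(s) <=> 2 Ag^+(aq) + CO3^2-(aq)
Stoichiometry gives [Ag^+] = (2/1)[CO3^2-] = 1.78 × 10^-4 M.
Ksp = [Ag^+]^2[CO3^2-]
Ksp = (1.78 × 10^-4)^2 × 8.9 × 10^-5 = 2.8 × 10^-12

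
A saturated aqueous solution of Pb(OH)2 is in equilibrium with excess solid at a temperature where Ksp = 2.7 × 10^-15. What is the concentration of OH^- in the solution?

1.8e-5 M

Pb(OH)2(s) ⇌ Pb^2+(aq) + 2 OH^-(aq)
Ksp = [Pb^2+][OH^-]^2
With molar solubility s: [Pb^2+] = s, [OH^-] = 2s.
Substituting: Ksp = s(2s)^2 = 4s^3
Solving, s = (2.7 × 10^-15/4)^(1/3) = 8.77 × 10^-6 M
[OH^-] = 2s = 1.8 × 10^-5 M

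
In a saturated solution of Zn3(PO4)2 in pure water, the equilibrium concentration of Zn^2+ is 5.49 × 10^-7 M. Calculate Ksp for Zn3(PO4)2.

Zn3(PO4)2(s) ⇌ 3 Zn^2+(aq) + 2 PO4^3-(aq)
Stoichiometry gives [PO4^3-] = (2/3)[Zn^2+] = 3.660 x 10^-7 M.
Ksp = [Zn^2+]^3[PO4^3-]^2
Ksp = (5.49 × 10^-7)^3 × (3.660 x 10^-7)^2 = 2.22 × 10^-32

Ksp ≈ 2.22e-32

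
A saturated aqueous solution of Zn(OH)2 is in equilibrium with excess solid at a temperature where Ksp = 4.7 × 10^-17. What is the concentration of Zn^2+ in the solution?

Zn(OH)2(s) ⇌ Zn^2+ + 2 OH^-
Ksp = [Zn^2+][OH^-]^2
For each mole of Zn(OH)2 that dissolves: [Zn^2+] = s, [OH^-] = 2s.
So Ksp = s × (2s)^2 = 4s^3
s = (4.7 × 10^-17 / 4)^(1/3) = 2.27 x 10^-6 M
[Zn^2+] = s = 2.3 × 10^-6 M

2.3 × 10^-6 M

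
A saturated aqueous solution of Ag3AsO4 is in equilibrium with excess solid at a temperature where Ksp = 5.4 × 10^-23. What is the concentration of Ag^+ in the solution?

[Ag^+] = 3.6 × 10^-6 M

Ag3AsO4(s) <=> 3 Ag^+(aq) + AsO4^3-(aq)
Ksp = [Ag^+]^3[AsO4^3-]
With molar solubility s: [Ag^+] = 3s, [AsO4^3-] = s.
Substituting: Ksp = (3s)^3s = 27s^4
s^4 = 5.4 × 10^-23 / 27, so s = 1.19 × 10^-6 M
[Ag^+] = 3s = 3.6 × 10^-6 M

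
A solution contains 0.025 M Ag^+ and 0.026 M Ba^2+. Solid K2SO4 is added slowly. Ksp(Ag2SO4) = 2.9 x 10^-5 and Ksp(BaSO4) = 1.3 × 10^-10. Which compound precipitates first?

BaSO4

Precipitation of each salt starts when its ion product equals its Ksp.
For Ag2SO4: 2.9 x 10^-5 = (0.025)^2 × [SO4^2-]  ⇒  [SO4^2-] = 4.6 x 10^-2 M.
For BaSO4: 1.3 × 10^-10 = 0.026 × [SO4^2-]  ⇒  [SO4^2-] = 5.0 x 10^-9 M.
The salt with the lower threshold [SO4^2-] precipitates first: BaSO4.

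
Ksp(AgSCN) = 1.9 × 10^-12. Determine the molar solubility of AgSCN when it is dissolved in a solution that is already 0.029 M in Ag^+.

AgSCN(s) <=> Ag^+(aq) + SCN^-(aq)
Ksp = [Ag^+][SCN^-]
Let s = moles of AgSCN that dissolve per litre. [Ag^+] = 0.029 + s ≈ 0.029, [SCN^-] = s (since the Ag^+ already present dominates).
Ksp ≈ 0.029 × s
s = 6.6 × 10^-11 M
Check: s = 6.6 × 10^-11 ≪ 0.029, so the approximation is valid.

s = 6.6 x 10^-11 M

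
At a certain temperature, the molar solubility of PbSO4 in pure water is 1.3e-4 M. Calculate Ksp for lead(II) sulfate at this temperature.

1.7e-8

PbSO4(s) ⇌ Pb^2+ + SO4^2-
With molar solubility s: [Pb^2+] = s, [SO4^2-] = s.
Ksp = [Pb^2+][SO4^2-]
Ksp = (s)(s) = s^2
With s = 1.3 x 10^-4: Ksp = 1.7 × 10^-8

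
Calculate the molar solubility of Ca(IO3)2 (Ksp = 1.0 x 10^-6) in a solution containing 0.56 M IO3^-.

s = 3.2 x 10^-6 M

Ca(IO3)2(s) <=> Ca^2+(aq) + 2 IO3^-(aq)
Ksp = [Ca^2+][IO3^-]^2
Let s be the molar solubility in this solution. [Ca^2+] = s, [IO3^-] = 0.56 + 2s ≈ 0.56 (Ksp is small, so little additional dissolves).
Ksp ≈ s × (0.56)^2
s = 3.2 × 10^-6 M
Check: 2s = 6.4 × 10^-6 ≪ 0.56, so the approximation is valid.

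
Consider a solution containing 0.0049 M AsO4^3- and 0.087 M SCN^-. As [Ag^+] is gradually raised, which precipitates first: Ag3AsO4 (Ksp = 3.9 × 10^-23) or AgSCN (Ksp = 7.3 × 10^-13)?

Each salt begins to precipitate when Q = Ksp, i.e. when [Ag^+] reaches its threshold.
For Ag3AsO4: 3.9 × 10^-23 = 0.0049 × [Ag^+]^3  ⇒  [Ag^+] = 2.0 × 10^-7 M.
For AgSCN: 7.3 × 10^-13 = 0.087 × [Ag^+]  ⇒  [Ag^+] = 8.4 × 10^-12 M.
The salt with the lower threshold [Ag^+] precipitates first: AgSCN.

AgSCN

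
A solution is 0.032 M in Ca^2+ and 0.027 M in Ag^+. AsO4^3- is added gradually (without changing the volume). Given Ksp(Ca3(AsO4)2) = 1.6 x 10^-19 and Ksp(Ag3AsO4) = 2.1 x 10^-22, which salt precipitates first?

Each salt begins to precipitate when Q = Ksp, i.e. when [AsO4^3-] reaches its threshold.
For Ca3(AsO4)2: 1.6 x 10^-19 = (0.032)^3 × [AsO4^3-]^2  ⇒  [AsO4^3-] = 7.0 × 10^-8 M.
For Ag3AsO4: 2.1 x 10^-22 = (0.027)^3 × [AsO4^3-]  ⇒  [AsO4^3-] = 1.1 × 10^-17 M.
The salt with the lower threshold [AsO4^3-] precipitates first: Ag3AsO4.

Ag3AsO4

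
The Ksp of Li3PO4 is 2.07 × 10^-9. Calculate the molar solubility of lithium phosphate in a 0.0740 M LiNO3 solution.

Li3PO4(s) <=> 3 Li^+ + PO4^3-
Ksp = [Li^+]^3[PO4^3-]
Let s be the molar solubility in this solution. [Li^+] = 0.0740 + 3s ≈ 0.0740, [PO4^3-] = s (Ksp is small, so little additional dissolves).
Ksp ≈ (0.0740)^3 × s
s = 5.11 × 10^-6 M
Check: 3s = 1.5 x 10^-5 ≪ 0.0740, so the approximation is valid.

s = 5.11 × 10^-6 M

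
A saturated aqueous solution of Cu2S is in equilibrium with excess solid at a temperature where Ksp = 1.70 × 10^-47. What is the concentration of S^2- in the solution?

1.62e-16 M

Cu2S(s) ⇌ 2 Cu^+(aq) + S^2-(aq)
Ksp = [Cu^+]^2[S^2-]
Let s = molar solubility. Then [Cu^+] = 2s and [S^2-] = s.
So Ksp = (2s)^2 × s = 4s^3
s^3 = 1.70 × 10^-47 / 4, so s = 1.620 × 10^-16 M
[S^2-] = s = 1.62 x 10^-16 M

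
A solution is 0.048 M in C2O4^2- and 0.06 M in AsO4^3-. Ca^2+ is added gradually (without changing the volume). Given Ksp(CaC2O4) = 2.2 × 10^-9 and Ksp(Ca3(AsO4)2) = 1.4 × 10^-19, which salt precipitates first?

Each salt begins to precipitate when Q = Ksp, i.e. when [Ca^2+] reaches its threshold.
For CaC2O4: 2.2 × 10^-9 = 0.048 × [Ca^2+]  ⇒  [Ca^2+] = 4.6 × 10^-8 M.
For Ca3(AsO4)2: 1.4 × 10^-19 = (0.06)^2 × [Ca^2+]^3  ⇒  [Ca^2+] = 3.4 × 10^-6 M.
The salt with the lower threshold [Ca^2+] precipitates first: CaC2O4.

CaC2O4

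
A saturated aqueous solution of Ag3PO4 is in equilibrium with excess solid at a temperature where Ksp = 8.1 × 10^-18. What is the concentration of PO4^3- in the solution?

2.3 × 10^-5 M

Ag3PO4(s) ⇌ 3 Ag^+ + PO4^3-
Ksp = [Ag^+]^3[PO4^3-]
Let s = molar solubility. Then [Ag^+] = 3s and [PO4^3-] = s.
Ksp = (3s)^3s = 27s^4
s^4 = 8.1 × 10^-18 / 27, so s = 2.34 × 10^-5 M
[PO4^3-] = s = 2.3 × 10^-5 M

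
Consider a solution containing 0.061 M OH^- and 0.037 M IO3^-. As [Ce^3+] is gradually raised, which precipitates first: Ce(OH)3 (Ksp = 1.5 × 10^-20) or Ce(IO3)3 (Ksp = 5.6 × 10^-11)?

Ce(OH)3

Precipitation of each salt starts when its ion product equals its Ksp.
For Ce(OH)3: 1.5 × 10^-20 = (0.061)^3 × [Ce^3+]  ⇒  [Ce^3+] = 6.6 × 10^-17 M.
For Ce(IO3)3: 5.6 × 10^-11 = (0.037)^3 × [Ce^3+]  ⇒  [Ce^3+] = 1.1 x 10^-6 M.
The salt with the lower threshold [Ce^3+] precipitates first: Ce(OH)3.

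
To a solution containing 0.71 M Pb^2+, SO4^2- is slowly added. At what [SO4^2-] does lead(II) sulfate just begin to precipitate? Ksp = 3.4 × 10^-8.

[SO4^2-] ≈ 4.8 x 10^-8 M

PbSO4(s) ⇌ Pb^2+ + SO4^2-
Ksp = [Pb^2+][SO4^2-]
Precipitation begins when Q = Ksp. With [Pb^2+] = 0.71 M:
3.4 × 10^-8 = (0.71) × [SO4^2-]
[SO4^2-] = (3.4 × 10^-8 / 7.1 × 10^-1) = 4.8 x 10^-8 M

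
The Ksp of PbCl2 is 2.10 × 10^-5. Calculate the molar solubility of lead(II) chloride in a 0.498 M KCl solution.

PbCl2(s) <=> Pb^2+(aq) + 2 Cl^-(aq)
Ksp = [Pb^2+][Cl^-]^2
If s mol/L dissolves here, [Pb^2+] = s, [Cl^-] = 0.498 + 2s ≈ 0.498 (Ksp is small, so little additional dissolves).
Ksp ≈ s × (0.498)^2
s = 8.47 × 10^-5 M
Check: 2s = 1.7 x 10^-4 ≪ 0.498, so the approximation is valid.

8.47e-5 M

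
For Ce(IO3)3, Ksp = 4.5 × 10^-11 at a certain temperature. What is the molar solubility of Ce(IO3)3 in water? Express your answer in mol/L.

s = 1.1e-3 M

Ce(IO3)3(s) ⇌ Ce^3+ + 3 IO3^-
Ksp = [Ce^3+][IO3^-]^3
With molar solubility s: [Ce^3+] = s, [IO3^-] = 3s.
Ksp = s(3s)^3 = 27s^4
Solving, s = (4.5 × 10^-11/27)^(1/4) = 1.1 × 10^-3 M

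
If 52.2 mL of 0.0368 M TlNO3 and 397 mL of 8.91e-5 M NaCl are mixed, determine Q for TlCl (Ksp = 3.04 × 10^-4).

Total volume = 52.2 + 397 = 449.2 mL.
[Tl^+] = 3.68 × 10^-2 × (52.2/449.2) = 4.276 × 10^-3 M
[Cl^-] = 8.91 × 10^-5 × (397/449.2) = 7.875 × 10^-5 M
TlCl(s) <=> Tl^+(aq) + Cl^-(aq), so Q = [Tl^+][Cl^-]
Q = (4.276 × 10^-3)(7.875 x 10^-5) = 3.37 × 10^-7
Q < Ksp, so no precipitate of TlCl forms.

Q ≈ 3.37e-7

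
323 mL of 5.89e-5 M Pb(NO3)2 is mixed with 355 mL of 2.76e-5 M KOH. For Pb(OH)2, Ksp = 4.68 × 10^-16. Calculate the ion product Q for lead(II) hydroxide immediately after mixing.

Total volume = 323 + 355 = 678 mL.
[Pb^2+] = 5.89 x 10^-5 × (323/678) = 2.806 × 10^-5 M
[OH^-] = 2.76 × 10^-5 × (355/678) = 1.445 x 10^-5 M
Pb(OH)2(s) ⇌ Pb^2+ + 2 OH^-, so Q = [Pb^2+][OH^-]^2
Q = (2.806 × 10^-5)(1.445 x 10^-5)^2 = 5.86 × 10^-15
Q > Ksp, so Pb(OH)2 will precipitate.

Q ≈ 5.86e-15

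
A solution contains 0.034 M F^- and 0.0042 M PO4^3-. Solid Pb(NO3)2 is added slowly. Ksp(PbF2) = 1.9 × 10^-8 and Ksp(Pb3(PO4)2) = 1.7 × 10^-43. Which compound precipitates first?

Each salt begins to precipitate when Q = Ksp, i.e. when [Pb^2+] reaches its threshold.
For PbF2: 1.9 × 10^-8 = (0.034)^2 × [Pb^2+]  ⇒  [Pb^2+] = 1.6 × 10^-5 M.
For Pb3(PO4)2: 1.7 × 10^-43 = (0.0042)^2 × [Pb^2+]^3  ⇒  [Pb^2+] = 2.1 × 10^-13 M.
The salt with the lower threshold [Pb^2+] precipitates first: Pb3(PO4)2.

Pb3(PO4)2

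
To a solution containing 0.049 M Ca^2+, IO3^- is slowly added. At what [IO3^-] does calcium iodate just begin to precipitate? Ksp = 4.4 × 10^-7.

3.0 × 10^-3 M

Ca(IO3)2(s) ⇌ Ca^2+ + 2 IO3^-
Ksp = [Ca^2+][IO3^-]^2
Precipitation begins when Q = Ksp. With [Ca^2+] = 0.049 M:
4.4 × 10^-7 = (0.049) × [IO3^-]^2
[IO3^-] = (4.4 × 10^-7 / 4.9 x 10^-2)^(1/2) = 3.0 × 10^-3 M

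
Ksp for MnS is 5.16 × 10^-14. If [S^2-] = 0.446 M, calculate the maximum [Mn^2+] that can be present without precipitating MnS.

MnS(s) ⇌ Mn^2+(aq) + S^2-(aq)
Ksp = [Mn^2+][S^2-]
Precipitation begins when Q = Ksp. With [S^2-] = 0.446 M:
5.16 × 10^-14 = (0.446) × [Mn^2+]
[Mn^2+] = (5.16 × 10^-14 / 4.46 x 10^-1) = 1.16 × 10^-13 M

[Mn^2+] ≈ 1.16e-13 M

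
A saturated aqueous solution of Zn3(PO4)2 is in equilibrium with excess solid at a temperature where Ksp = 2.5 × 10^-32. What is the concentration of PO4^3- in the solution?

[PO4^3-] ≈ 3.7 x 10^-7 M

Zn3(PO4)2(s) <=> 3 Zn^2+(aq) + 2 PO4^3-(aq)
Ksp = [Zn^2+]^3[PO4^3-]^2
If s mol/L of Zn3(PO4)2 dissolves, [Zn^2+] = 3s and [PO4^3-] = 2s.
Ksp = (3s)^3(2s)^2 = 108s^5
s = (2.5 × 10^-32 / 108)^(1/5) = 1.87 × 10^-7 M
[PO4^3-] = 2s = 3.7 × 10^-7 M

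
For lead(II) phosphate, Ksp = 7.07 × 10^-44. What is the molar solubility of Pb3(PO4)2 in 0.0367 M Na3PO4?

s = 1.25 x 10^-14 M

Pb3(PO4)2(s) <=> 3 Pb^2+(aq) + 2 PO4^3-(aq)
Ksp = [Pb^2+]^3[PO4^3-]^2
Let s be the molar solubility in this solution. [Pb^2+] = 3s, [PO4^3-] = 0.0367 + 2s ≈ 0.0367 (since PO4^3- from Na3PO4 dominates).
Ksp ≈ (3s)^3 × (0.0367)^2
s = 1.25 × 10^-14 M
Check: 2s = 2.5 × 10^-14 ≪ 0.0367, so the approximation is valid.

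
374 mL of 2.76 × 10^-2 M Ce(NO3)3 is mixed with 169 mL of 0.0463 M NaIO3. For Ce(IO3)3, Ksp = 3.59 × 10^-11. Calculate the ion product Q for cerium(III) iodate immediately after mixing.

Q = 5.69 × 10^-8

Total volume = 374 + 169 = 543 mL.
[Ce^3+] = 2.76 × 10^-2 × (374/543) = 1.901 x 10^-2 M
[IO3^-] = 4.63 × 10^-2 × (169/543) = 1.441 × 10^-2 M
Ce(IO3)3(s) <=> Ce^3+ + 3 IO3^-, so Q = [Ce^3+][IO3^-]^3
Q = (1.901 × 10^-2)(1.441 × 10^-2)^3 = 5.69 × 10^-8
Q > Ksp, so Ce(IO3)3 will precipitate.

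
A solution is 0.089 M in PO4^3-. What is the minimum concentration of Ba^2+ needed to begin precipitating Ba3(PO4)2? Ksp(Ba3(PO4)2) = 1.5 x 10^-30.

5.7 × 10^-10 M

Ba3(PO4)2(s) ⇌ 3 Ba^2+(aq) + 2 PO4^3-(aq)
Ksp = [Ba^2+]^3[PO4^3-]^2
Precipitation begins when Q = Ksp. With [PO4^3-] = 0.089 M:
1.5 x 10^-30 = (0.089)^2 × [Ba^2+]^3
[Ba^2+] = (1.5 x 10^-30 / 7.92 x 10^-3)^(1/3) = 5.7 x 10^-10 M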